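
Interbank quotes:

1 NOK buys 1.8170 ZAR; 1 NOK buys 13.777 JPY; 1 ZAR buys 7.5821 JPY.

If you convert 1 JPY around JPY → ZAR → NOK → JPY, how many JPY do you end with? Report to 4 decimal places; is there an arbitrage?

1.0000 (no arbitrage)

Around JPY → ZAR → NOK → JPY: 1 ÷ 7.5821 ÷ 1.8170 × 13.777 = 1.000024
Product ≈ 1 (deviation 0.002%, within rounding noise).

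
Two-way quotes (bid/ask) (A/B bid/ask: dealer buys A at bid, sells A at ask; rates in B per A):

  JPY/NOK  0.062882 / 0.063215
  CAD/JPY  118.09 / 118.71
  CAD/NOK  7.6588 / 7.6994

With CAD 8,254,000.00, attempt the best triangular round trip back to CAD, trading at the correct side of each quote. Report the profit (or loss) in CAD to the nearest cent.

Net profit: CAD 169,988.12

Best loop CAD → NOK → JPY → CAD:
CAD 8,254,000.00 × 7.6588 (sell CAD at bid) = NOK 63,215,735.20
NOK 63,215,735.20 ÷ 0.063215 (buy JPY at ask) = JPY 1,000,011,630
JPY 1,000,011,630 ÷ 118.71 (buy CAD at ask) = CAD 8,423,988.12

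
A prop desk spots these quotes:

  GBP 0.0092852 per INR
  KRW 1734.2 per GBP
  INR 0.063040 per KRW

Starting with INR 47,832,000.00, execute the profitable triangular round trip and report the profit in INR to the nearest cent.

Profitable loop is INR → GBP → KRW → INR:
INR 47,832,000.00 × 0.0092852 = GBP 444,129.69
GBP 444,129.69 × 1734.2 = KRW 770,209,702
KRW 770,209,702 × 0.063040 = INR 48,554,019.62
Profit = INR 48,554,019.62 − INR 47,832,000.00

Profit: INR 722,019.62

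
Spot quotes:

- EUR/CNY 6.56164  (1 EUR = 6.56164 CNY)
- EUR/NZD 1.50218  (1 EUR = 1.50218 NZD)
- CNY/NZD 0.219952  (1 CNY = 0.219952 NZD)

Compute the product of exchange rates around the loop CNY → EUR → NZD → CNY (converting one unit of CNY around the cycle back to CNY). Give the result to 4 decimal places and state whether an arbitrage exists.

Around CNY → EUR → NZD → CNY: 1 ÷ 6.56164 × 1.50218 ÷ 0.219952 = 1.040834
Product > 1; profitable direction is CNY → EUR → NZD → CNY.

1.0408 (arbitrage exists)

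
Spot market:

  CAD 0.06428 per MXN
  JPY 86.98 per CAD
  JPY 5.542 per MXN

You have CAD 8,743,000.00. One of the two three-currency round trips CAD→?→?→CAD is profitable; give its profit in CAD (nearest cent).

Profit: CAD 77,419.25

Profitable loop is CAD → JPY → MXN → CAD:
CAD 8,743,000.00 × 86.98 = JPY 760,466,140
JPY 760,466,140 ÷ 5.542 = MXN 137,218,718.87
MXN 137,218,718.87 × 0.06428 = CAD 8,820,419.25
Profit = CAD 8,820,419.25 − CAD 8,743,000.00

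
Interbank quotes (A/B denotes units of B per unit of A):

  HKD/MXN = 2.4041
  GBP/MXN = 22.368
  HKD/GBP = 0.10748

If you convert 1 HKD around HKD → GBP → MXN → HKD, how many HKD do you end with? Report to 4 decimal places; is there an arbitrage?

1.0000 (no arbitrage)

Around HKD → GBP → MXN → HKD: 1 × 0.10748 × 22.368 ÷ 2.4041 = 1.000005
Product ≈ 1 (deviation 0.001%, within rounding noise).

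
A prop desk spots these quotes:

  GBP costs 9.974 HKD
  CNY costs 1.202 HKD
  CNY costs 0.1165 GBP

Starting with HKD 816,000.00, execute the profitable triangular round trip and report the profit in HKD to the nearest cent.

Profit: HKD 28,110.57

Profitable loop is HKD → GBP → CNY → HKD:
HKD 816,000.00 ÷ 9.974 = GBP 81,812.71
GBP 81,812.71 ÷ 0.1165 = CNY 702,255.05
CNY 702,255.05 × 1.202 = HKD 844,110.57
Profit = HKD 844,110.57 − HKD 816,000.00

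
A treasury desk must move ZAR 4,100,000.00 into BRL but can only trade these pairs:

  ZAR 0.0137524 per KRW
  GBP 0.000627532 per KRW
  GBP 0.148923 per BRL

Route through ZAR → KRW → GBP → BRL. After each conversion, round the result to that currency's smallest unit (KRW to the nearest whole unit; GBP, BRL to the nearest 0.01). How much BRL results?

BRL 1,256,259.81

ZAR 4,100,000.00 ÷ 0.0137524 = KRW 298,129,781
KRW 298,129,781 × 0.000627532 = GBP 187,085.98
GBP 187,085.98 ÷ 0.148923 = BRL 1,256,259.81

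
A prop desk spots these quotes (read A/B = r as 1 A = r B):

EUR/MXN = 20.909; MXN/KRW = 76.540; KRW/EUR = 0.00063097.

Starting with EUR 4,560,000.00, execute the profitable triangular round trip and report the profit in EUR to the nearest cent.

Profitable loop is EUR → MXN → KRW → EUR:
EUR 4,560,000.00 × 20.909 = MXN 95,345,040.00
MXN 95,345,040.00 × 76.540 = KRW 7,297,709,362
KRW 7,297,709,362 × 0.00063097 = EUR 4,604,635.68
Profit = EUR 4,604,635.68 − EUR 4,560,000.00

Profit: EUR 44,635.68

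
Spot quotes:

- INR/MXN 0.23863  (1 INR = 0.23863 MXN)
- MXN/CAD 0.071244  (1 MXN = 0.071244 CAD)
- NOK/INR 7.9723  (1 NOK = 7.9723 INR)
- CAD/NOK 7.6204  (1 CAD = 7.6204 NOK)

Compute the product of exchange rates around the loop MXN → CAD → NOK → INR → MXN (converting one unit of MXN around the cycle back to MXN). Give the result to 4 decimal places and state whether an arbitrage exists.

Around MXN → CAD → NOK → INR → MXN: 1 × 0.071244 × 7.6204 × 7.9723 × 0.23863 = 1.032844
Product > 1; profitable direction is MXN → CAD → NOK → INR → MXN.

1.0328 (arbitrage exists)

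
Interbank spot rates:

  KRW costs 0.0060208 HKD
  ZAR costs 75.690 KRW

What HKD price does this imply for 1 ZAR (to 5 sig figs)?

1 ZAR × 75.690 = 75.69 KRW
75.69 KRW × 0.0060208 = 0.455714 HKD

ZAR/HKD = 0.45571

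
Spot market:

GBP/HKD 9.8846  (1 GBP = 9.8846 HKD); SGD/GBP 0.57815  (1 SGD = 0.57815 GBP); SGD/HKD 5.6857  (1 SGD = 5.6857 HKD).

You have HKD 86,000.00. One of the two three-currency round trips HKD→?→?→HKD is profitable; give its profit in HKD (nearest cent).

Profitable loop is HKD → SGD → GBP → HKD:
HKD 86,000.00 ÷ 5.6857 = SGD 15,125.67
SGD 15,125.67 × 0.57815 = GBP 8,744.90
GBP 8,744.90 × 9.8846 = HKD 86,439.88
Profit = HKD 86,439.88 − HKD 86,000.00

Profit: HKD 439.88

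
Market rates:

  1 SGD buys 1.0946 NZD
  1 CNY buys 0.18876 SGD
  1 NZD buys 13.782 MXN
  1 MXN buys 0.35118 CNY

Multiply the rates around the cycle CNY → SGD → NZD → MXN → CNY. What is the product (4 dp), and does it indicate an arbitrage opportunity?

Around CNY → SGD → NZD → MXN → CNY: 1 × 0.18876 × 1.0946 × 13.782 × 0.35118 = 1.000017
Product ≈ 1 (deviation 0.002%, within rounding noise).

1.0000 (no arbitrage)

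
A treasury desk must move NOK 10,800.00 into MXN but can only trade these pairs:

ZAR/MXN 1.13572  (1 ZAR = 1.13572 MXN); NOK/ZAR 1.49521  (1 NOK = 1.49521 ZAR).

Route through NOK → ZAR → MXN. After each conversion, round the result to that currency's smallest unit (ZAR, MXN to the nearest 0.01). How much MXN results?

MXN 18,339.91

NOK 10,800.00 × 1.49521 = ZAR 16,148.27
ZAR 16,148.27 × 1.13572 = MXN 18,339.91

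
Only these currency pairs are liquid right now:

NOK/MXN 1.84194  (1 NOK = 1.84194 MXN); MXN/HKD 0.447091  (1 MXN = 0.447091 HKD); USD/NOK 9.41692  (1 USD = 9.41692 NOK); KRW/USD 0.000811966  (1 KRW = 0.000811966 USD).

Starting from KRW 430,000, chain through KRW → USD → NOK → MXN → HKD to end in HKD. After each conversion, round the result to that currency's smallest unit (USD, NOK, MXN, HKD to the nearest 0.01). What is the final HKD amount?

HKD 2,707.65

KRW 430,000 × 0.000811966 = USD 349.15
USD 349.15 × 9.41692 = NOK 3,287.92
NOK 3,287.92 × 1.84194 = MXN 6,056.15
MXN 6,056.15 × 0.447091 = HKD 2,707.65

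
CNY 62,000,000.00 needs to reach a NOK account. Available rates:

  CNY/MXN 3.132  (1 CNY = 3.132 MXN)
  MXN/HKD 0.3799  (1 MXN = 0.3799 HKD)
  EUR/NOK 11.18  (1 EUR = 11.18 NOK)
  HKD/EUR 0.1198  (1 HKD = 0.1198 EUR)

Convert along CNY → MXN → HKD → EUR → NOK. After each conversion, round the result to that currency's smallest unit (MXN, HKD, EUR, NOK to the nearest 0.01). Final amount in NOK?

CNY 62,000,000.00 × 3.132 = MXN 194,184,000.00
MXN 194,184,000.00 × 0.3799 = HKD 73,770,501.60
HKD 73,770,501.60 × 0.1198 = EUR 8,837,706.09
EUR 8,837,706.09 × 11.18 = NOK 98,805,554.09

NOK 98,805,554.09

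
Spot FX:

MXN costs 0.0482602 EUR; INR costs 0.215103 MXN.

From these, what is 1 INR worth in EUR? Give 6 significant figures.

1 INR × 0.215103 = 0.215103 MXN
0.215103 MXN × 0.0482602 = 0.0103809 EUR

INR/EUR = 0.0103809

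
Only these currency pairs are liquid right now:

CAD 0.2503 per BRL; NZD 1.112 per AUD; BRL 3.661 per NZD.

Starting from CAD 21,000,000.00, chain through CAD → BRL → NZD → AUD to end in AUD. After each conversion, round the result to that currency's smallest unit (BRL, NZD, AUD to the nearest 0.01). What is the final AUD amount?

CAD 21,000,000.00 ÷ 0.2503 = BRL 83,899,320.82
BRL 83,899,320.82 ÷ 3.661 = NZD 22,917,050.21
NZD 22,917,050.21 ÷ 1.112 = AUD 20,608,858.10

AUD 20,608,858.10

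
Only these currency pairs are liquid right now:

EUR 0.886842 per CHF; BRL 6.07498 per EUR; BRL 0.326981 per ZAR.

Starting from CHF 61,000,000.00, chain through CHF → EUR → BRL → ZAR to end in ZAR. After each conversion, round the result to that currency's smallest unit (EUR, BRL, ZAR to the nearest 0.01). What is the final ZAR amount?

CHF 61,000,000.00 × 0.886842 = EUR 54,097,362.00
EUR 54,097,362.00 × 6.07498 = BRL 328,640,392.20
BRL 328,640,392.20 ÷ 0.326981 = ZAR 1,005,074,888.76

ZAR 1,005,074,888.76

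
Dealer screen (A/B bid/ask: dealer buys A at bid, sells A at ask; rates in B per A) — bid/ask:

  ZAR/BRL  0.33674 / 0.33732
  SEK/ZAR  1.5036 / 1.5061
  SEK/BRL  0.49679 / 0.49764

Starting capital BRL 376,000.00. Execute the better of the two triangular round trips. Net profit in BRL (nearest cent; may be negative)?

Net profit: BRL 6,560.03

Best loop BRL → SEK → ZAR → BRL:
BRL 376,000.00 ÷ 0.49764 (buy SEK at ask) = SEK 755,566.27
SEK 755,566.27 × 1.5036 (sell SEK at bid) = ZAR 1,136,069.45
ZAR 1,136,069.45 × 0.33674 (sell ZAR at bid) = BRL 382,560.03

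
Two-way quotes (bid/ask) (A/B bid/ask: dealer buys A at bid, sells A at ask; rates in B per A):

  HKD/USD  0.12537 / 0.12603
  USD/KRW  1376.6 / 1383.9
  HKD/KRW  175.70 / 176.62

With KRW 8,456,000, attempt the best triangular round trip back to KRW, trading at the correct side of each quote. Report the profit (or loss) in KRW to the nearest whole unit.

Best loop KRW → USD → HKD → KRW:
KRW 8,456,000 ÷ 1383.9 (buy USD at ask) = USD 6,110.27
USD 6,110.27 ÷ 0.12603 (buy HKD at ask) = HKD 48,482.65
HKD 48,482.65 × 175.70 (sell HKD at bid) = KRW 8,518,401

Net profit: KRW 62,401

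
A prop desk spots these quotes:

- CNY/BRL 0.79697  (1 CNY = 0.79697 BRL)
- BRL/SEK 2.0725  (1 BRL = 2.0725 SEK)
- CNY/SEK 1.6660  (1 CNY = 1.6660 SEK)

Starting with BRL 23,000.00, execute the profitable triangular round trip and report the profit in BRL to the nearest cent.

Profitable loop is BRL → CNY → SEK → BRL:
BRL 23,000.00 ÷ 0.79697 = CNY 28,859.30
CNY 28,859.30 × 1.6660 = SEK 48,079.60
SEK 48,079.60 ÷ 2.0725 = BRL 23,198.84
Profit = BRL 23,198.84 − BRL 23,000.00

Profit: BRL 198.84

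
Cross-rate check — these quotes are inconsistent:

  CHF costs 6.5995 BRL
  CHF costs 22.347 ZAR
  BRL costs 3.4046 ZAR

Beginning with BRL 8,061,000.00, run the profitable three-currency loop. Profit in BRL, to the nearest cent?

Profitable loop is BRL → ZAR → CHF → BRL:
BRL 8,061,000.00 × 3.4046 = ZAR 27,444,480.60
ZAR 27,444,480.60 ÷ 22.347 = CHF 1,228,105.81
CHF 1,228,105.81 × 6.5995 = BRL 8,104,884.31
Profit = BRL 8,104,884.31 − BRL 8,061,000.00

Profit: BRL 43,884.31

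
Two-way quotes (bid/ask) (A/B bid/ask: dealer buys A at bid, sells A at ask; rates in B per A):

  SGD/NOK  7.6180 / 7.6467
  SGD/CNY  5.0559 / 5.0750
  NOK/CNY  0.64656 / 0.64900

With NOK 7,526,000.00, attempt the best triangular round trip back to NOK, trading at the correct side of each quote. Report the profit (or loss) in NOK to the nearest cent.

Best loop NOK → SGD → CNY → NOK:
NOK 7,526,000.00 ÷ 7.6467 (buy SGD at ask) = SGD 984,215.41
SGD 984,215.41 × 5.0559 (sell SGD at bid) = CNY 4,976,094.71
CNY 4,976,094.71 ÷ 0.64900 (buy NOK at ask) = NOK 7,667,326.21

Net profit: NOK 141,326.21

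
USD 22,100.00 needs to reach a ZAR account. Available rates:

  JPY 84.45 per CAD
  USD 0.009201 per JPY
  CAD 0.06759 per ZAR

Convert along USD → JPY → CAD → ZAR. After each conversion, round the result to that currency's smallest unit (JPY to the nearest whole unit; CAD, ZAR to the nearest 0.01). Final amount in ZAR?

ZAR 420,799.53

USD 22,100.00 ÷ 0.009201 = JPY 2,401,913
JPY 2,401,913 ÷ 84.45 = CAD 28,441.84
CAD 28,441.84 ÷ 0.06759 = ZAR 420,799.53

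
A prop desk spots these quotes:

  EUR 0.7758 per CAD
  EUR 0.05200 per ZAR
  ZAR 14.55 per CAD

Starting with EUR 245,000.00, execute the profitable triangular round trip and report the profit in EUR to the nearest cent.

Profitable loop is EUR → ZAR → CAD → EUR:
EUR 245,000.00 ÷ 0.05200 = ZAR 4,711,538.46
ZAR 4,711,538.46 ÷ 14.55 = CAD 323,817.08
CAD 323,817.08 × 0.7758 = EUR 251,217.29
Profit = EUR 251,217.29 − EUR 245,000.00

Profit: EUR 6,217.29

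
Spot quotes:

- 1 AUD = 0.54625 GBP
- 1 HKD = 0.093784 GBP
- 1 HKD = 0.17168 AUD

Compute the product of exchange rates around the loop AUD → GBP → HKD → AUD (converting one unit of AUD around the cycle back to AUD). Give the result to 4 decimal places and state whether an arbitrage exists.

Around AUD → GBP → HKD → AUD: 1 × 0.54625 ÷ 0.093784 × 0.17168 = 0.999959
Product ≈ 1 (deviation 0.004%, within rounding noise).

1.0000 (no arbitrage)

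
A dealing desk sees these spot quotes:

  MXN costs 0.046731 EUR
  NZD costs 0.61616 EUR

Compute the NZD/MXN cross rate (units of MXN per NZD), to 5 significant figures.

NZD/MXN = 13.185

1 NZD × 0.61616 = 0.61616 EUR
0.61616 EUR ÷ 0.046731 = 13.1853 MXN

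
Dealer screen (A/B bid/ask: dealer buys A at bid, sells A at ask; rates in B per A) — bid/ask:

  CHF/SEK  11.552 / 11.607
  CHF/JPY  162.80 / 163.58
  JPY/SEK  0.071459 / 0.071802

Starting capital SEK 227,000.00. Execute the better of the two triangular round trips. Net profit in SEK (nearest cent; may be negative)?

Net profit: SEK 518.76

Best loop SEK → CHF → JPY → SEK:
SEK 227,000.00 ÷ 11.607 (buy CHF at ask) = CHF 19,557.16
CHF 19,557.16 × 162.80 (sell CHF at bid) = JPY 3,183,906
JPY 3,183,906 × 0.071459 (sell JPY at bid) = SEK 227,518.76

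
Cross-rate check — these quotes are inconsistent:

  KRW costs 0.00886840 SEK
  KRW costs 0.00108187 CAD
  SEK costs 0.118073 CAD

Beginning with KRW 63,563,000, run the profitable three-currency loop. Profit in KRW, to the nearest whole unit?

Profitable loop is KRW → CAD → SEK → KRW:
KRW 63,563,000 × 0.00108187 = CAD 68,766.90
CAD 68,766.90 ÷ 0.118073 = SEK 582,410.06
SEK 582,410.06 ÷ 0.00886840 = KRW 65,672,507
Profit = KRW 65,672,507 − KRW 63,563,000

Profit: KRW 2,109,507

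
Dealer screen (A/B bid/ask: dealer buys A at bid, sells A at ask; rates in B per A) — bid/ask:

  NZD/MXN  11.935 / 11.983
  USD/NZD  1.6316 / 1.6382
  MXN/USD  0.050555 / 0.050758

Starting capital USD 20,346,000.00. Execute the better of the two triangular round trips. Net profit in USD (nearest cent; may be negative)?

Net profit: USD 73,356.80

Best loop USD → MXN → NZD → USD:
USD 20,346,000.00 ÷ 0.050758 (buy MXN at ask) = MXN 400,843,216.83
MXN 400,843,216.83 ÷ 11.983 (buy NZD at ask) = NZD 33,450,990.31
NZD 33,450,990.31 ÷ 1.6382 (buy USD at ask) = USD 20,419,356.80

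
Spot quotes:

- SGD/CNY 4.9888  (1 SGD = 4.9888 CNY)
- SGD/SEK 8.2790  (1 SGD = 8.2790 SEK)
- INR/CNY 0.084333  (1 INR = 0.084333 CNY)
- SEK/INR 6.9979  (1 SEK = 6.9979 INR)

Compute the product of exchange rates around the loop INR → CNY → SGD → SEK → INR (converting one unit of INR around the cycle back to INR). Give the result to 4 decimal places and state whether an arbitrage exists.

0.9794 (arbitrage exists)

Around INR → CNY → SGD → SEK → INR: 1 × 0.084333 ÷ 4.9888 × 8.2790 × 6.9979 = 0.979371
Product < 1; profitable direction is INR → SEK → SGD → CNY → INR.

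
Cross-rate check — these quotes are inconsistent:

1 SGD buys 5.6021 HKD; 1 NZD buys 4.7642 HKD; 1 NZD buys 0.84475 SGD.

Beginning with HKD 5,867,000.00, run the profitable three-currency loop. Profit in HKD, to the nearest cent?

Profitable loop is HKD → SGD → NZD → HKD:
HKD 5,867,000.00 ÷ 5.6021 = SGD 1,047,285.84
SGD 1,047,285.84 ÷ 0.84475 = NZD 1,239,758.32
NZD 1,239,758.32 × 4.7642 = HKD 5,906,456.58
Profit = HKD 5,906,456.58 − HKD 5,867,000.00

Profit: HKD 39,456.58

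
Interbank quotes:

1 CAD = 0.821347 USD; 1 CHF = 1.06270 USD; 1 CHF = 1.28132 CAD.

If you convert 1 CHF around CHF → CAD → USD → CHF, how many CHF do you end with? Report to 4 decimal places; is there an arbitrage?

Around CHF → CAD → USD → CHF: 1 × 1.28132 × 0.821347 ÷ 1.06270 = 0.990316
Product < 1; profitable direction is CHF → USD → CAD → CHF.

0.9903 (arbitrage exists)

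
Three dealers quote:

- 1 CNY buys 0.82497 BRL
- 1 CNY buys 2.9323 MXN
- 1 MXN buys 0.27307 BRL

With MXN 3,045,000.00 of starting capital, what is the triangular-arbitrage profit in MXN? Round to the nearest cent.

Profit: MXN 92,206.18

Profitable loop is MXN → CNY → BRL → MXN:
MXN 3,045,000.00 ÷ 2.9323 = CNY 1,038,433.99
CNY 1,038,433.99 × 0.82497 = BRL 856,676.89
BRL 856,676.89 ÷ 0.27307 = MXN 3,137,206.18
Profit = MXN 3,137,206.18 − MXN 3,045,000.00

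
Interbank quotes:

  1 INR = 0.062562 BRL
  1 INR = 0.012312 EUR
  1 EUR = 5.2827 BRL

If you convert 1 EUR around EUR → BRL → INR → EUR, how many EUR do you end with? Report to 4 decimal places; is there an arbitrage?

Around EUR → BRL → INR → EUR: 1 × 5.2827 ÷ 0.062562 × 0.012312 = 1.039618
Product > 1; profitable direction is EUR → BRL → INR → EUR.

1.0396 (arbitrage exists)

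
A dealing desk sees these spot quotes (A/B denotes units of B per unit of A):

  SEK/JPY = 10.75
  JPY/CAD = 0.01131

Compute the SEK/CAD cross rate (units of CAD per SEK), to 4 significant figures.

1 SEK × 10.75 = 10.75 JPY
10.75 JPY × 0.01131 = 0.121583 CAD

SEK/CAD = 0.1216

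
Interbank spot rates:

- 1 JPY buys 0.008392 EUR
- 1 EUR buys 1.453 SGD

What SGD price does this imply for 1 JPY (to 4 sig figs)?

1 JPY × 0.008392 = 0.008392 EUR
0.008392 EUR × 1.453 = 0.0121936 SGD

JPY/SGD = 0.01219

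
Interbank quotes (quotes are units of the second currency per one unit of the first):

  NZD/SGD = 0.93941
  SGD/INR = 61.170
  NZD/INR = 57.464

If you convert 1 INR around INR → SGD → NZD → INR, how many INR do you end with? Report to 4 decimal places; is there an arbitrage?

1.0000 (no arbitrage)

Around INR → SGD → NZD → INR: 1 ÷ 61.170 ÷ 0.93941 × 57.464 = 1.000005
Product ≈ 1 (deviation 0.001%, within rounding noise).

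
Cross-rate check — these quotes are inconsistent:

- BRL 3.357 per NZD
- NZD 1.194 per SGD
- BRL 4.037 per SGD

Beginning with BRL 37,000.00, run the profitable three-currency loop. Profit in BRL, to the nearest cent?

Profit: BRL 265.32

Profitable loop is BRL → NZD → SGD → BRL:
BRL 37,000.00 ÷ 3.357 = NZD 11,021.75
NZD 11,021.75 ÷ 1.194 = SGD 9,230.94
SGD 9,230.94 × 4.037 = BRL 37,265.32
Profit = BRL 37,265.32 − BRL 37,000.00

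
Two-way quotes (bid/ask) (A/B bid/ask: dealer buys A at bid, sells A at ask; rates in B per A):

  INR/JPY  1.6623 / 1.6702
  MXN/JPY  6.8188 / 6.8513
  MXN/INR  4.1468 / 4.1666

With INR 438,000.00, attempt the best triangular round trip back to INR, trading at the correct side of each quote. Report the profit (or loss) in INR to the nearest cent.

Best loop INR → JPY → MXN → INR:
INR 438,000.00 × 1.6623 (sell INR at bid) = JPY 728,087
JPY 728,087 ÷ 6.8513 (buy MXN at ask) = MXN 106,269.96
MXN 106,269.96 × 4.1468 (sell MXN at bid) = INR 440,680.28

Net profit: INR 2,680.28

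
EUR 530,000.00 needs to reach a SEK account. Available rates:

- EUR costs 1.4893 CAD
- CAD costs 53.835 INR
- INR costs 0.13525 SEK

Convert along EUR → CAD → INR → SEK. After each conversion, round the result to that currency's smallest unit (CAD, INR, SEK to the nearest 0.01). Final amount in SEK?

SEK 5,747,249.49

EUR 530,000.00 × 1.4893 = CAD 789,329.00
CAD 789,329.00 × 53.835 = INR 42,493,526.72
INR 42,493,526.72 × 0.13525 = SEK 5,747,249.49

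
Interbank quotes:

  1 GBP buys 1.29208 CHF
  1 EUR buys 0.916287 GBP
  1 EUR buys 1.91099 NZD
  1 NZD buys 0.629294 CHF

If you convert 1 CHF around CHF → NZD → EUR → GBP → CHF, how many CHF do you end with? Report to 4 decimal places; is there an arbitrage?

Around CHF → NZD → EUR → GBP → CHF: 1 ÷ 0.629294 ÷ 1.91099 × 0.916287 × 1.29208 = 0.984485
Product < 1; profitable direction is CHF → GBP → EUR → NZD → CHF.

0.9845 (arbitrage exists)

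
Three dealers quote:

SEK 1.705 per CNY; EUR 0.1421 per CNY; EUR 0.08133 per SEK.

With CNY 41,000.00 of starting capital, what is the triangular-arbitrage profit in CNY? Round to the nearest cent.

Profitable loop is CNY → EUR → SEK → CNY:
CNY 41,000.00 × 0.1421 = EUR 5,826.10
EUR 5,826.10 ÷ 0.08133 = SEK 71,635.31
SEK 71,635.31 ÷ 1.705 = CNY 42,014.85
Profit = CNY 42,014.85 − CNY 41,000.00

Profit: CNY 1,014.85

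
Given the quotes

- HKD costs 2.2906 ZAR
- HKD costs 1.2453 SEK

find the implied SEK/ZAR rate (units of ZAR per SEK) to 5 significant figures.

1 SEK ÷ 1.2453 = 0.803019 HKD
0.803019 HKD × 2.2906 = 1.8394 ZAR

SEK/ZAR = 1.8394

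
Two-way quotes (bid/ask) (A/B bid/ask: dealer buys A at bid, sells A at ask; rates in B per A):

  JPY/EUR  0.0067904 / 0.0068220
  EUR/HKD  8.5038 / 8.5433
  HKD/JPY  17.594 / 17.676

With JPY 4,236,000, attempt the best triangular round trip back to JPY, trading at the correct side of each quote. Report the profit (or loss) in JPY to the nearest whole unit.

Net profit: JPY 67,571

Best loop JPY → EUR → HKD → JPY:
JPY 4,236,000 × 0.0067904 (sell JPY at bid) = EUR 28,764.13
EUR 28,764.13 × 8.5038 (sell EUR at bid) = HKD 244,604.45
HKD 244,604.45 × 17.594 (sell HKD at bid) = JPY 4,303,571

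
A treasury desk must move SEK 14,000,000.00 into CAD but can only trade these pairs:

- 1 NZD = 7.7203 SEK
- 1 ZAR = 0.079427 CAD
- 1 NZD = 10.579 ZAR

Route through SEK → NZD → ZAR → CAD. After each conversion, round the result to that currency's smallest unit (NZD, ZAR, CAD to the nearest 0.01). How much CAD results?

SEK 14,000,000.00 ÷ 7.7203 = NZD 1,813,401.03
NZD 1,813,401.03 × 10.579 = ZAR 19,183,969.50
ZAR 19,183,969.50 × 0.079427 = CAD 1,523,725.15

CAD 1,523,725.15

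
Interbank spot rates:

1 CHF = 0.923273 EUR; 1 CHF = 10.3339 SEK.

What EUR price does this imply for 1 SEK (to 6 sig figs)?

1 SEK ÷ 10.3339 = 0.0967689 CHF
0.0967689 CHF × 0.923273 = 0.0893441 EUR

SEK/EUR = 0.0893441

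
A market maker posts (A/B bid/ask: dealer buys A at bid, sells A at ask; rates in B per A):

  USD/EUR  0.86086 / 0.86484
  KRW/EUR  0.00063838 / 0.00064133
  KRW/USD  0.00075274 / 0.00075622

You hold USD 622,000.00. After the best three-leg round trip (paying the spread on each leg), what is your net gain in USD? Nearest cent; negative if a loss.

Best loop USD → EUR → KRW → USD:
USD 622,000.00 × 0.86086 (sell USD at bid) = EUR 535,454.92
EUR 535,454.92 ÷ 0.00064133 (buy KRW at ask) = KRW 834,913,258
KRW 834,913,258 × 0.00075274 (sell KRW at bid) = USD 628,472.61

Net profit: USD 6,472.61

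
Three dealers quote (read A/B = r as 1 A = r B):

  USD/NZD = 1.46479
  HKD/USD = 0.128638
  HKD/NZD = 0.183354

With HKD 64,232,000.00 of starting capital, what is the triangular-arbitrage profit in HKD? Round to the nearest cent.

Profitable loop is HKD → USD → NZD → HKD:
HKD 64,232,000.00 × 0.128638 = USD 8,262,676.02
USD 8,262,676.02 × 1.46479 = NZD 12,103,085.20
NZD 12,103,085.20 ÷ 0.183354 = HKD 66,009,387.31
Profit = HKD 66,009,387.31 − HKD 64,232,000.00

Profit: HKD 1,777,387.31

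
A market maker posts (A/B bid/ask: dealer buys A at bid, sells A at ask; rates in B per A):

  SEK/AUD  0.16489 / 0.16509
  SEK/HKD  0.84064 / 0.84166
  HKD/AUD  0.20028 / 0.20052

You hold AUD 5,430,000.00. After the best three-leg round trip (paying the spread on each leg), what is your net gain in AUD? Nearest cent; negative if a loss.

Net profit: AUD 107,665.21

Best loop AUD → SEK → HKD → AUD:
AUD 5,430,000.00 ÷ 0.16509 (buy SEK at ask) = SEK 32,891,150.28
SEK 32,891,150.28 × 0.84064 (sell SEK at bid) = HKD 27,649,616.57
HKD 27,649,616.57 × 0.20028 (sell HKD at bid) = AUD 5,537,665.21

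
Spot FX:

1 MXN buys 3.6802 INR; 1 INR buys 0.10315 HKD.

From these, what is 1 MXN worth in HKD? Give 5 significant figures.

MXN/HKD = 0.37961

1 MXN × 3.6802 = 3.6802 INR
3.6802 INR × 0.10315 = 0.379613 HKD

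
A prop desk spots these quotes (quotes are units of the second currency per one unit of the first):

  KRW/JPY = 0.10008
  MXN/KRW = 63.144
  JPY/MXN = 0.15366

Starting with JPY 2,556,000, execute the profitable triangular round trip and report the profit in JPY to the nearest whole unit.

Profitable loop is JPY → KRW → MXN → JPY:
JPY 2,556,000 ÷ 0.10008 = KRW 25,539,568
KRW 25,539,568 ÷ 63.144 = MXN 404,465.48
MXN 404,465.48 ÷ 0.15366 = JPY 2,632,211
Profit = JPY 2,632,211 − JPY 2,556,000

Profit: JPY 76,211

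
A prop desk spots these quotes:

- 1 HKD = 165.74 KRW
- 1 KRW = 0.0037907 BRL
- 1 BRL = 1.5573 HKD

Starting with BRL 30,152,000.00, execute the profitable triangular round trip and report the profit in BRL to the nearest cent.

Profitable loop is BRL → KRW → HKD → BRL:
BRL 30,152,000.00 ÷ 0.0037907 = KRW 7,954,203,709
KRW 7,954,203,709 ÷ 165.74 = HKD 47,992,058.10
HKD 47,992,058.10 ÷ 1.5573 = BRL 30,817,477.75
Profit = BRL 30,817,477.75 − BRL 30,152,000.00

Profit: BRL 665,477.75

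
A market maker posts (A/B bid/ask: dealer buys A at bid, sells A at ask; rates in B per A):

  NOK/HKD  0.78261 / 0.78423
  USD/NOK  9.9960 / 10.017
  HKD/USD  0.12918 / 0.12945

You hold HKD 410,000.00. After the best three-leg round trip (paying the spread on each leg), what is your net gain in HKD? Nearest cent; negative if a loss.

Best loop HKD → USD → NOK → HKD:
HKD 410,000.00 × 0.12918 (sell HKD at bid) = USD 52,963.80
USD 52,963.80 × 9.9960 (sell USD at bid) = NOK 529,426.14
NOK 529,426.14 × 0.78261 (sell NOK at bid) = HKD 414,334.20

Net profit: HKD 4,334.20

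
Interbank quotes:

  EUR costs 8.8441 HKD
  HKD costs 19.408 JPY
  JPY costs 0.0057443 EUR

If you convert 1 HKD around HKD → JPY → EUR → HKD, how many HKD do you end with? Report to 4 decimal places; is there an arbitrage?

Around HKD → JPY → EUR → HKD: 1 × 19.408 × 0.0057443 × 8.8441 = 0.985988
Product < 1; profitable direction is HKD → EUR → JPY → HKD.

0.9860 (arbitrage exists)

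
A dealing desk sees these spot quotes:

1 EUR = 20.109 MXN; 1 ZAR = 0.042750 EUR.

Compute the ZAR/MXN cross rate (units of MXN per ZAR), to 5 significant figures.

1 ZAR × 0.042750 = 0.04275 EUR
0.04275 EUR × 20.109 = 0.85966 MXN

ZAR/MXN = 0.85966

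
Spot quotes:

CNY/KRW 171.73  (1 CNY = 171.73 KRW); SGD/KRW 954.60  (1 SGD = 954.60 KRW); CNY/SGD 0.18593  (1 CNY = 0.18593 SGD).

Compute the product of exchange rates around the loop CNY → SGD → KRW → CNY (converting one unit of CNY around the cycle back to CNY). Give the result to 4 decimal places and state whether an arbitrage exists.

Around CNY → SGD → KRW → CNY: 1 × 0.18593 × 954.60 ÷ 171.73 = 1.033534
Product > 1; profitable direction is CNY → SGD → KRW → CNY.

1.0335 (arbitrage exists)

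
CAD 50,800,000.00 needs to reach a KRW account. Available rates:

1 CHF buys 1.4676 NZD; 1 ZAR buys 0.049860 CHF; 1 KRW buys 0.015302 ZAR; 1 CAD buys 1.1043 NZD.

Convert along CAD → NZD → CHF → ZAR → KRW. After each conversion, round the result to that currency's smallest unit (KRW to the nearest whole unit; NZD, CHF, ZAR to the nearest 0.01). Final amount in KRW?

KRW 50,100,563,384

CAD 50,800,000.00 × 1.1043 = NZD 56,098,440.00
NZD 56,098,440.00 ÷ 1.4676 = CHF 38,224,611.61
CHF 38,224,611.61 ÷ 0.049860 = ZAR 766,638,820.90
ZAR 766,638,820.90 ÷ 0.015302 = KRW 50,100,563,384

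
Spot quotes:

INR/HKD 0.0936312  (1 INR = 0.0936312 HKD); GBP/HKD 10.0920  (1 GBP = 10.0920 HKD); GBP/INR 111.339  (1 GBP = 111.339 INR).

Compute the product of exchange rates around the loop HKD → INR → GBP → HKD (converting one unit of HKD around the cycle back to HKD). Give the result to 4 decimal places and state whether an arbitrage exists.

Around HKD → INR → GBP → HKD: 1 ÷ 0.0936312 ÷ 111.339 × 10.0920 = 0.968076
Product < 1; profitable direction is HKD → GBP → INR → HKD.

0.9681 (arbitrage exists)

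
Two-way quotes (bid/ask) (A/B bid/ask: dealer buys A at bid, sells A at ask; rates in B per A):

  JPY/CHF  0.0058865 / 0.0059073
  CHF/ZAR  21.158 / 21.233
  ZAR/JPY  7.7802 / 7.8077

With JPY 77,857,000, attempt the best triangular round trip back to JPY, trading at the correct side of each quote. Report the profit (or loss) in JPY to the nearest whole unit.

Net profit: JPY 1,644,287

Best loop JPY → ZAR → CHF → JPY:
JPY 77,857,000 ÷ 7.8077 (buy ZAR at ask) = ZAR 9,971,822.69
ZAR 9,971,822.69 ÷ 21.233 (buy CHF at ask) = CHF 469,637.95
CHF 469,637.95 ÷ 0.0059073 (buy JPY at ask) = JPY 79,501,287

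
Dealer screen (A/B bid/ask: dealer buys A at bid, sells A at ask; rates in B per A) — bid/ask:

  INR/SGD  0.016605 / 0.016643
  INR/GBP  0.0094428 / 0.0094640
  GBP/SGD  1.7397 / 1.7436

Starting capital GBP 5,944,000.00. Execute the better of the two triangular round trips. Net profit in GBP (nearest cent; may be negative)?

Net profit: GBP 37,306.93

Best loop GBP → INR → SGD → GBP:
GBP 5,944,000.00 ÷ 0.0094640 (buy INR at ask) = INR 628,064,243.45
INR 628,064,243.45 × 0.016605 (sell INR at bid) = SGD 10,429,006.76
SGD 10,429,006.76 ÷ 1.7436 (buy GBP at ask) = GBP 5,981,306.93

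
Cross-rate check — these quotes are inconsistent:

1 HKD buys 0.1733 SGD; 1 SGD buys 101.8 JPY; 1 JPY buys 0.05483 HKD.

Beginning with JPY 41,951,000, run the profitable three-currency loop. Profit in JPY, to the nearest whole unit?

Profitable loop is JPY → SGD → HKD → JPY:
JPY 41,951,000 ÷ 101.8 = SGD 412,092.34
SGD 412,092.34 ÷ 0.1733 = HKD 2,377,913.09
HKD 2,377,913.09 ÷ 0.05483 = JPY 43,368,833
Profit = JPY 43,368,833 − JPY 41,951,000

Profit: JPY 1,417,833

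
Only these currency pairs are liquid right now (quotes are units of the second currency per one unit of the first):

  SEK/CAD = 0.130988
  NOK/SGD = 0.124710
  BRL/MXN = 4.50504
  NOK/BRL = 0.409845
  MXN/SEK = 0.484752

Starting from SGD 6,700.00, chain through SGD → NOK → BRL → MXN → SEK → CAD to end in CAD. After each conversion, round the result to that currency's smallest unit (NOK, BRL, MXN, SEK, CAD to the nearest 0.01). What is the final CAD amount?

SGD 6,700.00 ÷ 0.124710 = NOK 53,724.64
NOK 53,724.64 × 0.409845 = BRL 22,018.78
BRL 22,018.78 × 4.50504 = MXN 99,195.48
MXN 99,195.48 × 0.484752 = SEK 48,085.21
SEK 48,085.21 × 0.130988 = CAD 6,298.59

CAD 6,298.59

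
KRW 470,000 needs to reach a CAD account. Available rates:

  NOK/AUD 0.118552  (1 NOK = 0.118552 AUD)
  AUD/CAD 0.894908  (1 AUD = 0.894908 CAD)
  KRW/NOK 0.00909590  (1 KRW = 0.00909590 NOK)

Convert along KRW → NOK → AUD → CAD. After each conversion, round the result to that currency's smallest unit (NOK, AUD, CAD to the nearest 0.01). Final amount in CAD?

KRW 470,000 × 0.00909590 = NOK 4,275.07
NOK 4,275.07 × 0.118552 = AUD 506.82
AUD 506.82 × 0.894908 = CAD 453.56

CAD 453.56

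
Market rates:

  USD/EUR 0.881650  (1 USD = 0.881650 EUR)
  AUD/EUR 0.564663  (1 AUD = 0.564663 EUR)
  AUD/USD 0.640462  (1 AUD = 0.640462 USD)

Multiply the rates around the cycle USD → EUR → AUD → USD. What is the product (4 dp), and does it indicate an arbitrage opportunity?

1.0000 (no arbitrage)

Around USD → EUR → AUD → USD: 1 × 0.881650 ÷ 0.564663 × 0.640462 = 1.000001
Product ≈ 1 (deviation 0.000%, within rounding noise).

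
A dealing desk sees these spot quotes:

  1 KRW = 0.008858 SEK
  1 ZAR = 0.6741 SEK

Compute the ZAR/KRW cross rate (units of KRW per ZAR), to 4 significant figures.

1 ZAR × 0.6741 = 0.6741 SEK
0.6741 SEK ÷ 0.008858 = 76.1007 KRW

ZAR/KRW = 76.10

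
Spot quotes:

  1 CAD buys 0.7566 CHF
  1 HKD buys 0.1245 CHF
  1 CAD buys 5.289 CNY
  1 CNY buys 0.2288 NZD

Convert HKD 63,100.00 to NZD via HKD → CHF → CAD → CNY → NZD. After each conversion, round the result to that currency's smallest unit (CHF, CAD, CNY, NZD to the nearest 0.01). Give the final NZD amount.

HKD 63,100.00 × 0.1245 = CHF 7,855.95
CHF 7,855.95 ÷ 0.7566 = CAD 10,383.23
CAD 10,383.23 × 5.289 = CNY 54,916.90
CNY 54,916.90 × 0.2288 = NZD 12,564.99

NZD 12,564.99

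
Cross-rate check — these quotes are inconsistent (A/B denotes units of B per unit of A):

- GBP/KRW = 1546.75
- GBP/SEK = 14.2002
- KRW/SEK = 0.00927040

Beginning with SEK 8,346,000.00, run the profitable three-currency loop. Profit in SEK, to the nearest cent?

Profit: SEK 81,572.89

Profitable loop is SEK → GBP → KRW → SEK:
SEK 8,346,000.00 ÷ 14.2002 = GBP 587,738.20
GBP 587,738.20 × 1546.75 = KRW 909,084,062
KRW 909,084,062 × 0.00927040 = SEK 8,427,572.89
Profit = SEK 8,427,572.89 − SEK 8,346,000.00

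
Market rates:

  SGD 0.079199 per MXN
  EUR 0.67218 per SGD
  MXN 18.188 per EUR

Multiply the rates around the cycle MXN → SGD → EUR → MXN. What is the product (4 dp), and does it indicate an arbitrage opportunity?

0.9683 (arbitrage exists)

Around MXN → SGD → EUR → MXN: 1 × 0.079199 × 0.67218 × 18.188 = 0.968256
Product < 1; profitable direction is MXN → EUR → SGD → MXN.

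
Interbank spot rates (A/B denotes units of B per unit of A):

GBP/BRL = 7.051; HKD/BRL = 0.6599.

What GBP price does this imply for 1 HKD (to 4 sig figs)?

HKD/GBP = 0.09359

1 HKD × 0.6599 = 0.6599 BRL
0.6599 BRL ÷ 7.051 = 0.0935896 GBP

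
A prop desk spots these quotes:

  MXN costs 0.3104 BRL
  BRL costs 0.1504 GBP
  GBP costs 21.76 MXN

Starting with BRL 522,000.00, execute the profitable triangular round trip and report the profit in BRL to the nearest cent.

Profit: BRL 8,272.30

Profitable loop is BRL → GBP → MXN → BRL:
BRL 522,000.00 × 0.1504 = GBP 78,508.80
GBP 78,508.80 × 21.76 = MXN 1,708,351.49
MXN 1,708,351.49 × 0.3104 = BRL 530,272.30
Profit = BRL 530,272.30 − BRL 522,000.00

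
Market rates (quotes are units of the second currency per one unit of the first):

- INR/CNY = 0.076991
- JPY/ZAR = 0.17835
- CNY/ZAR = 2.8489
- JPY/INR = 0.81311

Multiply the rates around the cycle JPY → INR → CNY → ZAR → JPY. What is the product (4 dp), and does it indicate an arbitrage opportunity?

1.0000 (no arbitrage)

Around JPY → INR → CNY → ZAR → JPY: 1 × 0.81311 × 0.076991 × 2.8489 ÷ 0.17835 = 0.999985
Product ≈ 1 (deviation 0.002%, within rounding noise).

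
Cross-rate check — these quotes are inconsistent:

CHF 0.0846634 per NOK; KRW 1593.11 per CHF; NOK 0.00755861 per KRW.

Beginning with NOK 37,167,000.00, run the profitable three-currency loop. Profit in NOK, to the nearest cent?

Profit: NOK 724,422.92

Profitable loop is NOK → CHF → KRW → NOK:
NOK 37,167,000.00 × 0.0846634 = CHF 3,146,684.59
CHF 3,146,684.59 × 1593.11 = KRW 5,013,014,684
KRW 5,013,014,684 × 0.00755861 = NOK 37,891,422.92
Profit = NOK 37,891,422.92 − NOK 37,167,000.00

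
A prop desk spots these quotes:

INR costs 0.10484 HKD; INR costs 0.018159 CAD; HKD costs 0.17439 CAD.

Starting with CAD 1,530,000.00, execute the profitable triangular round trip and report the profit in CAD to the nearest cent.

Profit: CAD 10,451.72

Profitable loop is CAD → INR → HKD → CAD:
CAD 1,530,000.00 ÷ 0.018159 = INR 84,255,740.95
INR 84,255,740.95 × 0.10484 = HKD 8,833,371.88
HKD 8,833,371.88 × 0.17439 = CAD 1,540,451.72
Profit = CAD 1,540,451.72 − CAD 1,530,000.00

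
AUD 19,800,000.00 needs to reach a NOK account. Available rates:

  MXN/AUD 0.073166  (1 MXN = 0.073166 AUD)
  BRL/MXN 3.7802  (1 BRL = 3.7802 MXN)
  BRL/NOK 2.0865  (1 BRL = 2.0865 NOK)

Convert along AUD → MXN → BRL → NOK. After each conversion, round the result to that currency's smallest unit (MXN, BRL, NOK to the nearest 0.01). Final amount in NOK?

NOK 149,368,661.35

AUD 19,800,000.00 ÷ 0.073166 = MXN 270,617,499.93
MXN 270,617,499.93 ÷ 3.7802 = BRL 71,588,143.47
BRL 71,588,143.47 × 2.0865 = NOK 149,368,661.35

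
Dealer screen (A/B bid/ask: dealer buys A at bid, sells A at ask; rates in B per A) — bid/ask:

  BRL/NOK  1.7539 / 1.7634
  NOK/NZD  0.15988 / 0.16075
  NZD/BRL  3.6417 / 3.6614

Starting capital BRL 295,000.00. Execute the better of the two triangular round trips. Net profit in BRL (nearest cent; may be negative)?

Net profit: BRL 6,248.68

Best loop BRL → NOK → NZD → BRL:
BRL 295,000.00 × 1.7539 (sell BRL at bid) = NOK 517,400.50
NOK 517,400.50 × 0.15988 (sell NOK at bid) = NZD 82,721.99
NZD 82,721.99 × 3.6417 (sell NZD at bid) = BRL 301,248.68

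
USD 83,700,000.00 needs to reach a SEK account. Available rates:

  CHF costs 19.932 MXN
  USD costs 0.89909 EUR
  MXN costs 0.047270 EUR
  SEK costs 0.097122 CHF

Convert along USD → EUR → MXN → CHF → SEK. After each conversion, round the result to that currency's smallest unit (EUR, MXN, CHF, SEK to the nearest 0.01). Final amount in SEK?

SEK 822,383,763.62

USD 83,700,000.00 × 0.89909 = EUR 75,253,833.00
EUR 75,253,833.00 ÷ 0.047270 = MXN 1,591,999,851.91
MXN 1,591,999,851.91 ÷ 19.932 = CHF 79,871,555.89
CHF 79,871,555.89 ÷ 0.097122 = SEK 822,383,763.62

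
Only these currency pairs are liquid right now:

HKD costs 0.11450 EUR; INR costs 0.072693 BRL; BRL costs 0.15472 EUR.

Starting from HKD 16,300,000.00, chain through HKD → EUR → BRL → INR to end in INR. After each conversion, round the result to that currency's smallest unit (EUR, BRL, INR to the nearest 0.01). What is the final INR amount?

INR 165,941,129.54

HKD 16,300,000.00 × 0.11450 = EUR 1,866,350.00
EUR 1,866,350.00 ÷ 0.15472 = BRL 12,062,758.53
BRL 12,062,758.53 ÷ 0.072693 = INR 165,941,129.54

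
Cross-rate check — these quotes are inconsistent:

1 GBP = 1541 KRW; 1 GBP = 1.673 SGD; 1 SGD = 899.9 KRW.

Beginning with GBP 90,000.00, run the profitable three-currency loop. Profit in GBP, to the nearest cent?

Profitable loop is GBP → KRW → SGD → GBP:
GBP 90,000.00 × 1541 = KRW 138,690,000
KRW 138,690,000 ÷ 899.9 = SGD 154,117.12
SGD 154,117.12 ÷ 1.673 = GBP 92,120.22
Profit = GBP 92,120.22 − GBP 90,000.00

Profit: GBP 2,120.22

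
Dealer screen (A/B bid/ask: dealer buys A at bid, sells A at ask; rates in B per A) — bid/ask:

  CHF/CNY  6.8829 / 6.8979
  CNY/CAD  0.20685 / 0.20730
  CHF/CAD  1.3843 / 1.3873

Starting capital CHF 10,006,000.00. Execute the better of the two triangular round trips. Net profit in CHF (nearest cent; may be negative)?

Best loop CHF → CNY → CAD → CHF:
CHF 10,006,000.00 × 6.8829 (sell CHF at bid) = CNY 68,870,297.40
CNY 68,870,297.40 × 0.20685 (sell CNY at bid) = CAD 14,245,821.02
CAD 14,245,821.02 ÷ 1.3873 (buy CHF at ask) = CHF 10,268,738.57

Net profit: CHF 262,738.57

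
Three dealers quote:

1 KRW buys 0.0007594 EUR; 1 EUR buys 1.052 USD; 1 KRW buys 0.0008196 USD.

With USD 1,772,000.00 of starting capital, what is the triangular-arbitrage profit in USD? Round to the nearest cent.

Profitable loop is USD → EUR → KRW → USD:
USD 1,772,000.00 ÷ 1.052 = EUR 1,684,410.65
EUR 1,684,410.65 ÷ 0.0007594 = KRW 2,218,080,914
KRW 2,218,080,914 × 0.0008196 = USD 1,817,939.12
Profit = USD 1,817,939.12 − USD 1,772,000.00

Profit: USD 45,939.12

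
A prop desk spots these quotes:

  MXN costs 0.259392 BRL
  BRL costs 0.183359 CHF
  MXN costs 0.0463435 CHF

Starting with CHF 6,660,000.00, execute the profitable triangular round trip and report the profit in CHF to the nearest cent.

Profitable loop is CHF → MXN → BRL → CHF:
CHF 6,660,000.00 ÷ 0.0463435 = MXN 143,709,473.82
MXN 143,709,473.82 × 0.259392 = BRL 37,277,087.83
BRL 37,277,087.83 × 0.183359 = CHF 6,835,089.55
Profit = CHF 6,835,089.55 − CHF 6,660,000.00

Profit: CHF 175,089.55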